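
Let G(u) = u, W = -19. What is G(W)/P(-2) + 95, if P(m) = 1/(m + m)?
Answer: 171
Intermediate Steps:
P(m) = 1/(2*m)
G(W)/P(-2) + 95 = -19/((1/2)/(-2)) + 95 = -19/((1/2)*(-1/2)) + 95 = -19/(-1/4) + 95 = -19*(-4) + 95 = 76 + 95 = 171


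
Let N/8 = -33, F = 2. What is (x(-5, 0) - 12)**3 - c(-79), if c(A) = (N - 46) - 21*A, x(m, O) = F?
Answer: -2349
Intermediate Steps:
N = -264 (N = 8*(-33) = -264)
x(m, O) = 2
c(A) = -310 - 21*A (c(A) = (-264 - 46) - 21*A = -310 - 21*A)
(x(-5, 0) - 12)**3 - c(-79) = (2 - 12)**3 - (-310 - 21*(-79)) = (-10)**3 - (-310 + 1659) = -1000 - 1*1349 = -1000 - 1349 = -2349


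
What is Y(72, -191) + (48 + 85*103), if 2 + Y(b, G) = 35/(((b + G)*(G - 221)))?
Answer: 61642209/7004 ≈ 8801.0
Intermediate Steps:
Y(b, G) = -2 + 35/((-221 + G)*(G + b)) (Y(b, G) = -2 + 35/(((b + G)*(G - 221))) = -2 + 35/(((G + b)*(-221 + G))) = -2 + 35/(((-221 + G)*(G + b))) = -2 + 35*(1/((-221 + G)*(G + b))) = -2 + 35/((-221 + G)*(G + b)))
Y(72, -191) + (48 + 85*103) = (35 - 2*(-191)**2 + 442*(-191) + 442*72 - 2*(-191)*72)/((-191)**2 - 221*(-191) - 221*72 - 191*72) + (48 + 85*103) = (35 - 2*36481 - 84422 + 31824 + 27504)/(36481 + 42211 - 15912 - 13752) + (48 + 8755) = (35 - 72962 - 84422 + 31824 + 27504)/49028 + 8803 = (1/49028)*(-98021) + 8803 = -14003/7004 + 8803 = 61642209/7004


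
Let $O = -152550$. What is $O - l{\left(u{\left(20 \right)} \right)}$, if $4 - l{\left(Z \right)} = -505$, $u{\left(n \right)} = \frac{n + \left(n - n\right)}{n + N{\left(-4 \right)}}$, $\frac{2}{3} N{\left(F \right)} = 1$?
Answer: $-153059$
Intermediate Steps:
$N{\left(F \right)} = \frac{3}{2}$ ($N{\left(F \right)} = \frac{3}{2} \cdot 1 = \frac{3}{2}$)
$u{\left(n \right)} = \frac{n}{\frac{3}{2} + n}$ ($u{\left(n \right)} = \frac{n + \left(n - n\right)}{n + \frac{3}{2}} = \frac{n + 0}{\frac{3}{2} + n} = \frac{n}{\frac{3}{2} + n}$)
$l{\left(Z \right)} = 509$ ($l{\left(Z \right)} = 4 - -505 = 4 + 505 = 509$)
$O - l{\left(u{\left(20 \right)} \right)} = -152550 - 509 = -153059$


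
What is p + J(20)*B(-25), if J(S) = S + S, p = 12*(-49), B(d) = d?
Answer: -1588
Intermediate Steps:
p = -588
J(S) = 2*S
p + J(20)*B(-25) = -588 + (2*20)*(-25) = -588 + 40*(-25) = -588 - 1000 = -1588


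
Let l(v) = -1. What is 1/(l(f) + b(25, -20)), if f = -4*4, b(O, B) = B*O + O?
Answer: -1/476 ≈ -0.0021008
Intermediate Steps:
b(O, B) = O + B*O
f = -16
1/(l(f) + b(25, -20)) = 1/(-1 + 25*(1 - 20)) = 1/(-1 + 25*(-19)) = 1/(-1 - 475) = 1/(-476) = -1/476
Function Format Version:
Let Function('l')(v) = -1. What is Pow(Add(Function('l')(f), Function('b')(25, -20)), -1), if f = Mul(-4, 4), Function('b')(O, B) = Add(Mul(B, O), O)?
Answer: Rational(-1, 476) ≈ -0.0021008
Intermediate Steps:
Function('b')(O, B) = Add(O, Mul(B, O))
f = -16
Pow(Add(Function('l')(f), Function('b')(25, -20)), -1) = Pow(Add(-1, Mul(25, Add(1, -20))), -1) = Pow(Add(-1, Mul(25, -19)), -1) = Pow(Add(-1, -475), -1) = Pow(-476, -1) = Rational(-1, 476)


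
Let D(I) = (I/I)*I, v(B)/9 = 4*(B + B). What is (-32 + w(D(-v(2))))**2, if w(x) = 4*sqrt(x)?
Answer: -1280 - 3072*I ≈ -1280.0 - 3072.0*I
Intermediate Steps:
v(B) = 72*B (v(B) = 9*(4*(B + B)) = 9*(4*(2*B)) = 9*(8*B) = 72*B)
D(I) = I (D(I) = 1*I = I)
(-32 + w(D(-v(2))))**2 = (-32 + 4*sqrt(-72*2))**2 = (-32 + 4*sqrt(-1*144))**2 = (-32 + 4*sqrt(-144))**2 = (-32 + 4*(12*I))**2 = (-32 + 48*I)**2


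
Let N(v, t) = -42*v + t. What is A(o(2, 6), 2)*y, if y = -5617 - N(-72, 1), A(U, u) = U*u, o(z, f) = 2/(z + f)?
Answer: -4321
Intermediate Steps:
N(v, t) = t - 42*v
o(z, f) = 2/(f + z)
y = -8642 (y = -5617 - (1 - 42*(-72)) = -5617 - (1 + 3024) = -5617 - 1*3025 = -5617 - 3025 = -8642)
A(o(2, 6), 2)*y = ((2/(6 + 2))*2)*(-8642) = ((2/8)*2)*(-8642) = ((2*(⅛))*2)*(-8642) = ((¼)*2)*(-8642) = (½)*(-8642) = -4321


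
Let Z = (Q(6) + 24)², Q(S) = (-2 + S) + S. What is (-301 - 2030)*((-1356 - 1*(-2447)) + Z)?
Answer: -5237757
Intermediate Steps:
Q(S) = -2 + 2*S
Z = 1156 (Z = ((-2 + 2*6) + 24)² = ((-2 + 12) + 24)² = (10 + 24)² = 34² = 1156)
(-301 - 2030)*((-1356 - 1*(-2447)) + Z) = (-301 - 2030)*((-1356 - 1*(-2447)) + 1156) = -2331*((-1356 + 2447) + 1156) = -2331*(1091 + 1156) = -2331*2247 = -5237757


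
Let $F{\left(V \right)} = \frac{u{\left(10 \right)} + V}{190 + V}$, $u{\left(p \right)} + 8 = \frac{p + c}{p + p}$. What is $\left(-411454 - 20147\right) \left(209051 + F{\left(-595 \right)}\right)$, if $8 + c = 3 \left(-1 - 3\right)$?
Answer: $- \frac{24361361223239}{270} \approx -9.0227 \cdot 10^{10}$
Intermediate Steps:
$c = -20$ ($c = -8 + 3 \left(-1 - 3\right) = -8 + 3 \left(-4\right) = -8 - 12 = -20$)
$u{\left(p \right)} = -8 + \frac{-20 + p}{2 p}$ ($u{\left(p \right)} = -8 + \frac{p - 20}{p + p} = -8 + \frac{-20 + p}{2 p}$)
$F{\left(V \right)} = \frac{- \frac{17}{2} + V}{190 + V}$ ($F{\left(V \right)} = \frac{\left(- \frac{15}{2} - \frac{10}{10}\right) + V}{190 + V} = \frac{\left(- \frac{15}{2} - 1\right) + V}{190 + V} = \frac{- \frac{17}{2} + V}{190 + V}$)
$\left(-411454 - 20147\right) \left(209051 + F{\left(-595 \right)}\right) = \left(-411454 - 20147\right) \left(209051 + \frac{- \frac{17}{2} - 595}{190 - 595}\right) = - 431601 \left(209051 + \frac{1}{-405} \left(- \frac{1207}{2}\right)\right) = - 431601 \left(209051 - - \frac{1207}{810}\right) = - 431601 \left(209051 + \frac{1207}{810}\right) = \left(-431601\right) \frac{169332517}{810} = - \frac{24361361223239}{270}$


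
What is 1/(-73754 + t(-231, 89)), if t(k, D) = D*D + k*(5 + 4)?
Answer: -1/67912 ≈ -1.4725e-5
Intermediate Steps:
t(k, D) = D² + 9*k (t(k, D) = D² + k*9 = D² + 9*k)
1/(-73754 + t(-231, 89)) = 1/(-73754 + (89² + 9*(-231))) = 1/(-73754 + (7921 - 2079)) = 1/(-73754 + 5842) = 1/(-67912) = -1/67912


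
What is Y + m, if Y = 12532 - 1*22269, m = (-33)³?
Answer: -45674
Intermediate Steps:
m = -35937
Y = -9737 (Y = 12532 - 22269 = -9737)
Y + m = -9737 - 35937 = -45674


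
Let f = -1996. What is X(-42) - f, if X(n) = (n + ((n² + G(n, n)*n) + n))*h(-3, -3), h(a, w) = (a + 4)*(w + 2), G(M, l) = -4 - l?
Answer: 1912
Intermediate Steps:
h(a, w) = (2 + w)*(4 + a) (h(a, w) = (4 + a)*(2 + w) = (2 + w)*(4 + a))
X(n) = -n² - 2*n - n*(-4 - n) (X(n) = (n + ((n² + (-4 - n)*n) + n))*(8 + 2*(-3) + 4*(-3) - 3*(-3)) = (n + ((n² + n*(-4 - n)) + n))*(8 - 6 - 12 + 9) = (n + (n + n² + n*(-4 - n)))*(-1) = (n² + 2*n + n*(-4 - n))*(-1) = -n² - 2*n - n*(-4 - n))
X(-42) - f = 2*(-42) - 1*(-1996) = -84 + 1996 = 1912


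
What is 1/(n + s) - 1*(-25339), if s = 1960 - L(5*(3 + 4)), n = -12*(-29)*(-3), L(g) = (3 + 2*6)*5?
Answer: 21310100/841 ≈ 25339.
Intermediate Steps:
L(g) = 75 (L(g) = (3 + 12)*5 = 15*5 = 75)
n = -1044 (n = 348*(-3) = -1044)
s = 1885 (s = 1960 - 1*75 = 1960 - 75 = 1885)
1/(n + s) - 1*(-25339) = 1/(-1044 + 1885) - 1*(-25339) = 1/841 + 25339 = 21310100/841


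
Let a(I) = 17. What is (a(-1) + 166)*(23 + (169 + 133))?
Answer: 59475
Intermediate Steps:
(a(-1) + 166)*(23 + (169 + 133)) = (17 + 166)*(23 + (169 + 133)) = 183*(23 + 302) = 183*325 = 59475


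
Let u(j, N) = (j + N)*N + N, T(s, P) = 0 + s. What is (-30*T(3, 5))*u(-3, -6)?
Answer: -4320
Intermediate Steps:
T(s, P) = s
u(j, N) = N + N*(N + j) (u(j, N) = (N + j)*N + N = N*(N + j) + N = N + N*(N + j))
(-30*T(3, 5))*u(-3, -6) = (-30*3)*(-6*(1 - 6 - 3)) = -(-540)*(-8) = -90*48 = -4320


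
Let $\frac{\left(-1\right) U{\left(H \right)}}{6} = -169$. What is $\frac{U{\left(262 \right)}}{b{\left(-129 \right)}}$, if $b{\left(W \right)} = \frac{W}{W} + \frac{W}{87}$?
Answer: $- \frac{14703}{7} \approx -2100.4$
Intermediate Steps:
$b{\left(W \right)} = 1 + \frac{W}{87}$ ($b{\left(W \right)} = 1 + W \frac{1}{87} = 1 + \frac{W}{87}$)
$U{\left(H \right)} = 1014$ ($U{\left(H \right)} = \left(-6\right) \left(-169\right) = 1014$)
$\frac{U{\left(262 \right)}}{b{\left(-129 \right)}} = \frac{1014}{1 + \frac{1}{87} \left(-129\right)} = \frac{1014}{1 - \frac{43}{29}} = \frac{1014}{- \frac{14}{29}} = 1014 \left(- \frac{29}{14}\right) = - \frac{14703}{7}$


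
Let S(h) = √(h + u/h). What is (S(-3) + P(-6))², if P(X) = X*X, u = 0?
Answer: (36 + I*√3)² ≈ 1293.0 + 124.71*I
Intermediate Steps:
P(X) = X²
S(h) = √h (S(h) = √(h + 0/h) = √(h + 0) = √h)
(S(-3) + P(-6))² = (√(-3) + (-6)²)² = (I*√3 + 36)² = (36 + I*√3)²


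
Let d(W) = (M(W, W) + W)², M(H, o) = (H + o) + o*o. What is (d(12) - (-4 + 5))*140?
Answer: 4535860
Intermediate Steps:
M(H, o) = H + o + o² (M(H, o) = (H + o) + o² = H + o + o²)
d(W) = (W² + 3*W)² (d(W) = ((W + W + W²) + W)² = ((W² + 2*W) + W)² = (W² + 3*W)²)
(d(12) - (-4 + 5))*140 = (12²*(3 + 12)² - (-4 + 5))*140 = (144*15² - 1*1)*140 = (144*225 - 1)*140 = (32400 - 1)*140 = 32399*140 = 4535860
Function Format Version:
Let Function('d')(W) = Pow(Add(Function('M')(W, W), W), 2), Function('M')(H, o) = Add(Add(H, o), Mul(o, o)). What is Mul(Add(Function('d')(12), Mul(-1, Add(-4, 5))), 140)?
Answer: 4535860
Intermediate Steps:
Function('M')(H, o) = Add(H, o, Pow(o, 2)) (Function('M')(H, o) = Add(Add(H, o), Pow(o, 2)) = Add(H, o, Pow(o, 2)))
Function('d')(W) = Pow(Add(Pow(W, 2), Mul(3, W)), 2) (Function('d')(W) = Pow(Add(Add(W, W, Pow(W, 2)), W), 2) = Pow(Add(Add(Pow(W, 2), Mul(2, W)), W), 2) = Pow(Add(Pow(W, 2), Mul(3, W)), 2))
Mul(Add(Function('d')(12), Mul(-1, Add(-4, 5))), 140) = Mul(Add(Mul(Pow(12, 2), Pow(Add(3, 12), 2)), Mul(-1, Add(-4, 5))), 140) = Mul(Add(Mul(144, Pow(15, 2)), Mul(-1, 1)), 140) = Mul(Add(Mul(144, 225), -1), 140) = Mul(Add(32400, -1), 140) = Mul(32399, 140) = 4535860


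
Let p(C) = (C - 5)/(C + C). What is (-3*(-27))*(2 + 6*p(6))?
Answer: 405/2 ≈ 202.50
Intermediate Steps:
p(C) = (-5 + C)/(2*C) (p(C) = (-5 + C)/((2*C)) = (-5 + C)*(1/(2*C)) = (-5 + C)/(2*C))
(-3*(-27))*(2 + 6*p(6)) = (-3*(-27))*(2 + 6*((½)*(-5 + 6)/6)) = 81*(2 + 6*((½)*(⅙)*1)) = 81*(2 + 6*(1/12)) = 81*(2 + ½) = 81*(5/2) = 405/2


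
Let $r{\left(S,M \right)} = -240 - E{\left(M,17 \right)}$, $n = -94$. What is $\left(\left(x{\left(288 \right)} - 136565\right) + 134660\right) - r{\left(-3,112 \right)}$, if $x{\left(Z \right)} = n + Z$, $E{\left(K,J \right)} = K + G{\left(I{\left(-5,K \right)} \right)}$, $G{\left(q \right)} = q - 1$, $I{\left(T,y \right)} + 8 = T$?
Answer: $-1373$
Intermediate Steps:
$I{\left(T,y \right)} = -8 + T$
$G{\left(q \right)} = -1 + q$
$E{\left(K,J \right)} = -14 + K$ ($E{\left(K,J \right)} = K - 14 = -14 + K$)
$x{\left(Z \right)} = -94 + Z$
$r{\left(S,M \right)} = -226 - M$ ($r{\left(S,M \right)} = -240 - \left(-14 + M\right) = -226 - M$)
$\left(\left(x{\left(288 \right)} - 136565\right) + 134660\right) - r{\left(-3,112 \right)} = \left(\left(\left(-94 + 288\right) - 136565\right) + 134660\right) - \left(-226 - 112\right) = \left(\left(194 - 136565\right) + 134660\right) - \left(-226 - 112\right) = \left(-136371 + 134660\right) - -338 = -1711 + 338 = -1373$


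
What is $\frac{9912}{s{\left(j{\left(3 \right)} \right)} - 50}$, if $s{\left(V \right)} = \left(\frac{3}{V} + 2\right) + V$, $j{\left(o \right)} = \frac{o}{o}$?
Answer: $- \frac{2478}{11} \approx -225.27$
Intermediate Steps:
$j{\left(o \right)} = 1$
$s{\left(V \right)} = 2 + V + \frac{3}{V}$ ($s{\left(V \right)} = \left(2 + \frac{3}{V}\right) + V = 2 + V + \frac{3}{V}$)
$\frac{9912}{s{\left(j{\left(3 \right)} \right)} - 50} = \frac{9912}{\left(2 + 1 + \frac{3}{1}\right) - 50} = \frac{9912}{\left(2 + 1 + 3 \cdot 1\right) - 50} = \frac{9912}{\left(2 + 1 + 3\right) - 50} = \frac{9912}{6 - 50} = \frac{9912}{-44} = 9912 \left(- \frac{1}{44}\right) = - \frac{2478}{11}$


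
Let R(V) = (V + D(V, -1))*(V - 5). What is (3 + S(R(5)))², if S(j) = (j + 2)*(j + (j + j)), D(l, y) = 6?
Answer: 9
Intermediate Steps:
R(V) = (-5 + V)*(6 + V) (R(V) = (V + 6)*(V - 5) = (6 + V)*(-5 + V) = (-5 + V)*(6 + V))
S(j) = 3*j*(2 + j) (S(j) = (2 + j)*(j + 2*j) = (2 + j)*(3*j) = 3*j*(2 + j))
(3 + S(R(5)))² = (3 + 3*(-30 + 5 + 5²)*(2 + (-30 + 5 + 5²)))² = (3 + 3*(-30 + 5 + 25)*(2 + (-30 + 5 + 25)))² = (3 + 3*0*(2 + 0))² = (3 + 3*0*2)² = (3 + 0)² = 3² = 9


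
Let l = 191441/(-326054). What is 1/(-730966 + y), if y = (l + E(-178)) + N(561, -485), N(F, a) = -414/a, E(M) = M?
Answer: -158136190/115620284363889 ≈ -1.3677e-6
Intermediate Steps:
l = -191441/326054 (l = 191441*(-1/326054) = -191441/326054 ≈ -0.58714)
y = -28106104349/158136190 (y = (-191441/326054 - 178) - 414/(-485) = -58229053/326054 - 414*(-1/485) = -58229053/326054 + 414/485 = -28106104349/158136190 ≈ -177.73)
1/(-730966 + y) = 1/(-730966 - 28106104349/158136190) = 1/(-115620284363889/158136190) = -158136190/115620284363889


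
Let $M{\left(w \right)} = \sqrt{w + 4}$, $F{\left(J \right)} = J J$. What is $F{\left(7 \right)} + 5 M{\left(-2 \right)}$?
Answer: $49 + 5 \sqrt{2} \approx 56.071$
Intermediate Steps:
$F{\left(J \right)} = J^{2}$
$M{\left(w \right)} = \sqrt{4 + w}$
$F{\left(7 \right)} + 5 M{\left(-2 \right)} = 7^{2} + 5 \sqrt{4 - 2} = 49 + 5 \sqrt{2}$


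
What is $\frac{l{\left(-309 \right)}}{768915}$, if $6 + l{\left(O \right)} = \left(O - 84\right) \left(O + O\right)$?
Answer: $\frac{80956}{256305} \approx 0.31586$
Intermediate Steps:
$l{\left(O \right)} = -6 + 2 O \left(-84 + O\right)$ ($l{\left(O \right)} = -6 + \left(O - 84\right) \left(O + O\right) = -6 + \left(-84 + O\right) 2 O = -6 + 2 O \left(-84 + O\right)$)
$\frac{l{\left(-309 \right)}}{768915} = \frac{-6 - -51912 + 2 \left(-309\right)^{2}}{768915} = \left(-6 + 51912 + 2 \cdot 95481\right) \frac{1}{768915} = \left(-6 + 51912 + 190962\right) \frac{1}{768915} = 242868 \cdot \frac{1}{768915} = \frac{80956}{256305}$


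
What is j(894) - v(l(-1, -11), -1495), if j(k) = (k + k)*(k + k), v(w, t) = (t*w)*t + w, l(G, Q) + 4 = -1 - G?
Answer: 12137048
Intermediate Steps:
l(G, Q) = -5 - G (l(G, Q) = -4 + (-1 - G) = -5 - G)
v(w, t) = w + w*t**2 (v(w, t) = w*t**2 + w = w + w*t**2)
j(k) = 4*k**2 (j(k) = (2*k)*(2*k) = 4*k**2)
j(894) - v(l(-1, -11), -1495) = 4*894**2 - (-5 - 1*(-1))*(1 + (-1495)**2) = 4*799236 - (-5 + 1)*(1 + 2235025) = 3196944 - (-4)*2235026 = 3196944 - 1*(-8940104) = 3196944 + 8940104 = 12137048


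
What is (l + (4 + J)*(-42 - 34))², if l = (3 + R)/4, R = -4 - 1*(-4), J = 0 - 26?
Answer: 44769481/16 ≈ 2.7981e+6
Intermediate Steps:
J = -26
R = 0 (R = -4 + 4 = 0)
l = ¾ (l = (3 + 0)/4 = (¼)*3 = ¾ ≈ 0.75000)
(l + (4 + J)*(-42 - 34))² = (¾ + (4 - 26)*(-42 - 34))² = (¾ - 22*(-76))² = (¾ + 1672)² = (6691/4)² = 44769481/16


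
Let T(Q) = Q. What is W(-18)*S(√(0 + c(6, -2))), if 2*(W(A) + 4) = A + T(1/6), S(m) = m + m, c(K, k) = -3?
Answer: -155*I*√3/6 ≈ -44.745*I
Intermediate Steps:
S(m) = 2*m
W(A) = -47/12 + A/2 (W(A) = -4 + (A + 1/6)/2 = -4 + (A + ⅙)/2 = -4 + (⅙ + A)/2 = -4 + (1/12 + A/2) = -47/12 + A/2)
W(-18)*S(√(0 + c(6, -2))) = (-47/12 + (½)*(-18))*(2*√(0 - 3)) = (-47/12 - 9)*(2*√(-3)) = -155*I*√3/6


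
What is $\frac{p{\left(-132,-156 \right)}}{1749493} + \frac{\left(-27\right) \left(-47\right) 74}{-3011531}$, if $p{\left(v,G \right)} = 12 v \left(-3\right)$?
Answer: $- \frac{149977094346}{5268652403783} \approx -0.028466$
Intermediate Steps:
$p{\left(v,G \right)} = - 36 v$
$\frac{p{\left(-132,-156 \right)}}{1749493} + \frac{\left(-27\right) \left(-47\right) 74}{-3011531} = \frac{\left(-36\right) \left(-132\right)}{1749493} + \frac{\left(-27\right) \left(-47\right) 74}{-3011531} = 4752 \cdot \frac{1}{1749493} + 1269 \cdot 74 \left(- \frac{1}{3011531}\right) = \frac{4752}{1749493} + 93906 \left(- \frac{1}{3011531}\right) = \frac{4752}{1749493} - \frac{93906}{3011531} = - \frac{149977094346}{5268652403783}$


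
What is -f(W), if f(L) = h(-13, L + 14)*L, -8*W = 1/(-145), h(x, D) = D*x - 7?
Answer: 219253/1345600 ≈ 0.16294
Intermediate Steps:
h(x, D) = -7 + D*x
W = 1/1160 (W = -1/8/(-145) = -1/8*(-1/145) = 1/1160 ≈ 0.00086207)
f(L) = L*(-189 - 13*L) (f(L) = (-7 + (L + 14)*(-13))*L = (-7 + (14 + L)*(-13))*L = (-7 + (-182 - 13*L))*L = (-189 - 13*L)*L = L*(-189 - 13*L))
-f(W) = -(-189 - 13*1/1160)/1160 = -(-189 - 13/1160)/1160 = -(-219253)/(1160*1160) = -1*(-219253/1345600) = 219253/1345600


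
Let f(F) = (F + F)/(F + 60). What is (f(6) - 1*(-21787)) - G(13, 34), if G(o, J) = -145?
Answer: 241254/11 ≈ 21932.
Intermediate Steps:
f(F) = 2*F/(60 + F) (f(F) = (2*F)/(60 + F) = 2*F/(60 + F))
(f(6) - 1*(-21787)) - G(13, 34) = (2*6/(60 + 6) - 1*(-21787)) - 1*(-145) = (2*6/66 + 21787) + 145 = (2*6*(1/66) + 21787) + 145 = (2/11 + 21787) + 145 = 239659/11 + 145 = 241254/11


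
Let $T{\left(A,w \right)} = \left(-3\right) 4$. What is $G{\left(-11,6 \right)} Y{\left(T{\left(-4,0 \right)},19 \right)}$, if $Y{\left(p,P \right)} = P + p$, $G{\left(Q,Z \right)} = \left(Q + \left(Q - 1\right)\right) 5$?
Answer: $-805$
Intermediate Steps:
$T{\left(A,w \right)} = -12$
$G{\left(Q,Z \right)} = -5 + 10 Q$ ($G{\left(Q,Z \right)} = \left(Q + \left(-1 + Q\right)\right) 5 = \left(-1 + 2 Q\right) 5 = -5 + 10 Q$)
$G{\left(-11,6 \right)} Y{\left(T{\left(-4,0 \right)},19 \right)} = \left(-5 + 10 \left(-11\right)\right) \left(19 - 12\right) = \left(-5 - 110\right) 7 = \left(-115\right) 7 = -805$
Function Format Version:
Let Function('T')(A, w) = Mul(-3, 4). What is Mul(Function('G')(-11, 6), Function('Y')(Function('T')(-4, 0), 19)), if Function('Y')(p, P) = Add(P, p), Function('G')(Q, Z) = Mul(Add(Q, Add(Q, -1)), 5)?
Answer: -805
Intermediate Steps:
Function('T')(A, w) = -12
Function('G')(Q, Z) = Add(-5, Mul(10, Q)) (Function('G')(Q, Z) = Mul(Add(Q, Add(-1, Q)), 5) = Mul(Add(-1, Mul(2, Q)), 5) = Add(-5, Mul(10, Q)))
Mul(Function('G')(-11, 6), Function('Y')(Function('T')(-4, 0), 19)) = Mul(Add(-5, Mul(10, -11)), Add(19, -12)) = Mul(Add(-5, -110), 7) = Mul(-115, 7) = -805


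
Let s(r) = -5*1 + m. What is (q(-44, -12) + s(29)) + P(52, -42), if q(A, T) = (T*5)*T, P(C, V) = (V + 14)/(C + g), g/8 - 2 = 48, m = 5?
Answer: 81353/113 ≈ 719.94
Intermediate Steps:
g = 400 (g = 16 + 8*48 = 16 + 384 = 400)
P(C, V) = (14 + V)/(400 + C) (P(C, V) = (V + 14)/(C + 400) = (14 + V)/(400 + C))
s(r) = 0 (s(r) = -5*1 + 5 = -5 + 5 = 0)
q(A, T) = 5*T² (q(A, T) = (5*T)*T = 5*T²)
(q(-44, -12) + s(29)) + P(52, -42) = (5*(-12)² + 0) + (14 - 42)/(400 + 52) = (5*144 + 0) - 28/452 = (720 + 0) + (1/452)*(-28) = 720 - 7/113 = 81353/113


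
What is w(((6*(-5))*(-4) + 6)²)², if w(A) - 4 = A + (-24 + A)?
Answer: 1006919824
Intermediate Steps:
w(A) = -20 + 2*A (w(A) = 4 + (A + (-24 + A)) = 4 + (-24 + 2*A) = -20 + 2*A)
w(((6*(-5))*(-4) + 6)²)² = (-20 + 2*((6*(-5))*(-4) + 6)²)² = (-20 + 2*(-30*(-4) + 6)²)² = (-20 + 2*(120 + 6)²)² = (-20 + 2*126²)² = (-20 + 2*15876)² = (-20 + 31752)² = 31732² = 1006919824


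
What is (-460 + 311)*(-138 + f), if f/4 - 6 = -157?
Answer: 110558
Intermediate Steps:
f = -604 (f = 24 + 4*(-157) = 24 - 628 = -604)
(-460 + 311)*(-138 + f) = (-460 + 311)*(-138 - 604) = -149*(-742) = 110558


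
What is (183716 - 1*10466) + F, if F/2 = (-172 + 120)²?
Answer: 178658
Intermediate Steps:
F = 5408 (F = 2*(-172 + 120)² = 2*(-52)² = 2*2704 = 5408)
(183716 - 1*10466) + F = (183716 - 1*10466) + 5408 = (183716 - 10466) + 5408 = 173250 + 5408 = 178658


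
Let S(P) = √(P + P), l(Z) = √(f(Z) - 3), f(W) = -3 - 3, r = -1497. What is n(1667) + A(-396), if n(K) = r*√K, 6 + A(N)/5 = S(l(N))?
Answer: -30 - 1497*√1667 + 5*√6*√I ≈ -61142.0 + 8.6602*I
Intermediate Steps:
f(W) = -6
l(Z) = 3*I (l(Z) = √(-6 - 3) = √(-9) = 3*I)
S(P) = √2*√P (S(P) = √(2*P) = √2*√P)
A(N) = -30 + 5*√6*√I (A(N) = -30 + 5*(√2*√(3*I)) = -30 + 5*(√2*(√3*√I)) = -30 + 5*(√6*√I) = -30 + 5*√6*√I)
n(K) = -1497*√K
n(1667) + A(-396) = -1497*√1667 + (-30 + 5*√6*√I) = -30 - 1497*√1667 + 5*√6*√I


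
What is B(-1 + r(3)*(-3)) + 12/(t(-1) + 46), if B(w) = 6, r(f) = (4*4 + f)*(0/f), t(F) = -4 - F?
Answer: 270/43 ≈ 6.2791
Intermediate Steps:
r(f) = 0 (r(f) = (16 + f)*0 = 0)
B(-1 + r(3)*(-3)) + 12/(t(-1) + 46) = 6 + 12/((-4 - 1*(-1)) + 46) = 6 + 12/((-4 + 1) + 46) = 6 + 12/(-3 + 46) = 6 + 12/43 = 270/43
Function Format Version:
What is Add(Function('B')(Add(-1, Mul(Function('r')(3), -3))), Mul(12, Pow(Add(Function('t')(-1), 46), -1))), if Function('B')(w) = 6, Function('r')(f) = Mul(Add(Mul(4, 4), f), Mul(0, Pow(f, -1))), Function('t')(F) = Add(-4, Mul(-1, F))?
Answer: Rational(270, 43) ≈ 6.2791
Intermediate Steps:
Function('r')(f) = 0 (Function('r')(f) = Mul(Add(16, f), 0) = 0)
Add(Function('B')(Add(-1, Mul(Function('r')(3), -3))), Mul(12, Pow(Add(Function('t')(-1), 46), -1))) = Add(6, Mul(12, Pow(Add(Add(-4, Mul(-1, -1)), 46), -1))) = Add(6, Mul(12, Pow(Add(Add(-4, 1), 46), -1))) = Add(6, Mul(12, Pow(Add(-3, 46), -1))) = Add(6, Mul(12, Pow(43, -1))) = Add(6, Mul(12, Rational(1, 43))) = Add(6, Rational(12, 43)) = Rational(270, 43)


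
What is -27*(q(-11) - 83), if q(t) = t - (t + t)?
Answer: 1944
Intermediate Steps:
q(t) = -t (q(t) = t - 2*t = -t)
-27*(q(-11) - 83) = -27*(-1*(-11) - 83) = -27*(11 - 83) = -27*(-72) = 1944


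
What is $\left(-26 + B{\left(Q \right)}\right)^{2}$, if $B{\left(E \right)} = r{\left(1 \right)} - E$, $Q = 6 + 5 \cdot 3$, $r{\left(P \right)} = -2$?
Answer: $2401$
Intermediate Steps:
$Q = 21$ ($Q = 6 + 15 = 21$)
$B{\left(E \right)} = -2 - E$
$\left(-26 + B{\left(Q \right)}\right)^{2} = \left(-26 - 23\right)^{2} = \left(-49\right)^{2} = 2401$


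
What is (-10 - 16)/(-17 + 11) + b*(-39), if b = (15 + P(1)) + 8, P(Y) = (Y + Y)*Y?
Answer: -2912/3 ≈ -970.67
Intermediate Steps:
P(Y) = 2*Y**2 (P(Y) = (2*Y)*Y = 2*Y**2)
b = 25 (b = (15 + 2*1**2) + 8 = (15 + 2*1) + 8 = (15 + 2) + 8 = 17 + 8 = 25)
(-10 - 16)/(-17 + 11) + b*(-39) = (-10 - 16)/(-17 + 11) + 25*(-39) = -26/(-6) - 975 = -26*(-1/6) - 975 = 13/3 - 975 = -2912/3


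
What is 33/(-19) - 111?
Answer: -2142/19 ≈ -112.74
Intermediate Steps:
33/(-19) - 111 = -1/19*33 - 111 = -33/19 - 111 = -2142/19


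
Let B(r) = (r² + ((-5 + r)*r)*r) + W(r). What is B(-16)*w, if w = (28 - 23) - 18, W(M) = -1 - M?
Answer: 66365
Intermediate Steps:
B(r) = -1 + r² - r + r²*(-5 + r) (B(r) = (r² + ((-5 + r)*r)*r) + (-1 - r) = (r² + (r*(-5 + r))*r) + (-1 - r) = (r² + r²*(-5 + r)) + (-1 - r) = -1 + r² - r + r²*(-5 + r))
w = -13 (w = 5 - 18 = -13)
B(-16)*w = (-1 + (-16)³ - 1*(-16) - 4*(-16)²)*(-13) = (-1 - 4096 + 16 - 4*256)*(-13) = (-1 - 4096 + 16 - 1024)*(-13) = -5105*(-13) = 66365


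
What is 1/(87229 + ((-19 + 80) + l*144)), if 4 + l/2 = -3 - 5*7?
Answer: 1/75194 ≈ 1.3299e-5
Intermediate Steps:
l = -84 (l = -8 + 2*(-3 - 5*7) = -8 + 2*(-3 - 35) = -8 + 2*(-38) = -8 - 76 = -84)
1/(87229 + ((-19 + 80) + l*144)) = 1/(87229 + ((-19 + 80) - 84*144)) = 1/(87229 + (61 - 12096)) = 1/(87229 - 12035) = 1/75194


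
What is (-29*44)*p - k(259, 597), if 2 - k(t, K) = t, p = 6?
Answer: -7399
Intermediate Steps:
k(t, K) = 2 - t
(-29*44)*p - k(259, 597) = -29*44*6 - (2 - 1*259) = -1276*6 - (2 - 259) = -7656 - 1*(-257) = -7656 + 257 = -7399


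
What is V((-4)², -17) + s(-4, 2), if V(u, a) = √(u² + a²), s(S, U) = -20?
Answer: -20 + √545 ≈ 3.3452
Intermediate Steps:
V(u, a) = √(a² + u²)
V((-4)², -17) + s(-4, 2) = √((-17)² + ((-4)²)²) - 20 = √(289 + 16²) - 20 = √(289 + 256) - 20 = √545 - 20 = -20 + √545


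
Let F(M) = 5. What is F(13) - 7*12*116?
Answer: -9739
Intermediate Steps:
F(13) - 7*12*116 = 5 - 7*12*116 = 5 - 84*116 = 5 - 9744 = -9739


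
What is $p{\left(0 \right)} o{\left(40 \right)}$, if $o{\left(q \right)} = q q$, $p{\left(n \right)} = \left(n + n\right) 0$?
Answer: $0$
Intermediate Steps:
$p{\left(n \right)} = 0$ ($p{\left(n \right)} = 2 n 0 = 0$)
$o{\left(q \right)} = q^{2}$
$p{\left(0 \right)} o{\left(40 \right)} = 0 \cdot 40^{2} = 0 \cdot 1600 = 0$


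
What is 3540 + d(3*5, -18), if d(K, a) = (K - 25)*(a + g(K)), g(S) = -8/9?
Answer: 33560/9 ≈ 3728.9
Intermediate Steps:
g(S) = -8/9 (g(S) = -8*1/9 = -8/9)
d(K, a) = (-25 + K)*(-8/9 + a) (d(K, a) = (K - 25)*(a - 8/9) = (-25 + K)*(-8/9 + a))
3540 + d(3*5, -18) = 3540 + (200/9 - 25*(-18) - 8*5/3 + (3*5)*(-18)) = 3540 + (200/9 + 450 - 8/9*15 + 15*(-18)) = 3540 + (200/9 + 450 - 40/3 - 270) = 3540 + 1700/9 = 33560/9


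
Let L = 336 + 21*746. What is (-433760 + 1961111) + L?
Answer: 1543353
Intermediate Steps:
L = 16002 (L = 336 + 15666 = 16002)
(-433760 + 1961111) + L = (-433760 + 1961111) + 16002 = 1527351 + 16002 = 1543353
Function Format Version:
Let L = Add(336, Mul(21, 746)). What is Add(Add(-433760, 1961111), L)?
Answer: 1543353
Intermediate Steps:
L = 16002 (L = Add(336, 15666) = 16002)
Add(Add(-433760, 1961111), L) = Add(Add(-433760, 1961111), 16002) = Add(1527351, 16002) = 1543353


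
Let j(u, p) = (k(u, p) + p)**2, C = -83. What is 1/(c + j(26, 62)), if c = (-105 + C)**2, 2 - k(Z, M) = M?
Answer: 1/35348 ≈ 2.8290e-5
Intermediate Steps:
k(Z, M) = 2 - M
j(u, p) = 4 (j(u, p) = ((2 - p) + p)**2 = 2**2 = 4)
c = 35344 (c = (-105 - 83)**2 = (-188)**2 = 35344)
1/(c + j(26, 62)) = 1/(35344 + 4) = 1/35348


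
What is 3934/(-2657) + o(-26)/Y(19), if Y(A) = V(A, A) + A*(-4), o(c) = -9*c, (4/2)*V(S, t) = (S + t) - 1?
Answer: -1695886/305555 ≈ -5.5502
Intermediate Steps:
V(S, t) = -1/2 + S/2 + t/2 (V(S, t) = ((S + t) - 1)/2 = (-1 + S + t)/2 = -1/2 + S/2 + t/2)
Y(A) = -1/2 - 3*A (Y(A) = (-1/2 + A/2 + A/2) + A*(-4) = (-1/2 + A) - 4*A = -1/2 - 3*A)
3934/(-2657) + o(-26)/Y(19) = 3934/(-2657) + (-9*(-26))/(-1/2 - 3*19) = 3934*(-1/2657) + 234/(-1/2 - 57) = -3934/2657 + 234/(-115/2) = -3934/2657 + 234*(-2/115) = -3934/2657 - 468/115 = -1695886/305555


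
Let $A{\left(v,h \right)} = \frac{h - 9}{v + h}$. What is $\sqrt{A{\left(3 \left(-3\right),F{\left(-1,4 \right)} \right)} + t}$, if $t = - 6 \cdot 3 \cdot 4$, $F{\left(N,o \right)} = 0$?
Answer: $i \sqrt{71} \approx 8.4261 i$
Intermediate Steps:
$A{\left(v,h \right)} = \frac{-9 + h}{h + v}$
$t = -72$ ($t = \left(-6\right) 12 = -72$)
$\sqrt{A{\left(3 \left(-3\right),F{\left(-1,4 \right)} \right)} + t} = \sqrt{\frac{-9 + 0}{0 + 3 \left(-3\right)} - 72} = \sqrt{\frac{1}{0 - 9} \left(-9\right) - 72} = \sqrt{\frac{1}{-9} \left(-9\right) - 72} = \sqrt{\left(- \frac{1}{9}\right) \left(-9\right) - 72} = \sqrt{1 - 72} = \sqrt{-71} = i \sqrt{71}$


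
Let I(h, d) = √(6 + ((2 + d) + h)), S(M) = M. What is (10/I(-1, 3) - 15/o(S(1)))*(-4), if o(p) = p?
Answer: 60 - 4*√10 ≈ 47.351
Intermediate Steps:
I(h, d) = √(8 + d + h) (I(h, d) = √(6 + (2 + d + h)) = √(8 + d + h))
(10/I(-1, 3) - 15/o(S(1)))*(-4) = (10/(√(8 + 3 - 1)) - 15/1)*(-4) = (10/(√10) - 15*1)*(-4) = (10*(√10/10) - 15)*(-4) = (√10 - 15)*(-4) = (-15 + √10)*(-4) = 60 - 4*√10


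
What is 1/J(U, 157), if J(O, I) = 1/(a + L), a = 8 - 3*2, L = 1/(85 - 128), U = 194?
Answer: 85/43 ≈ 1.9767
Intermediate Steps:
L = -1/43 (L = 1/(-43) = -1/43 ≈ -0.023256)
a = 2 (a = 8 - 6 = 2)
J(O, I) = 43/85 (J(O, I) = 1/(2 - 1/43) = 1/(85/43) = 43/85)
1/J(U, 157) = 1/(43/85) = 85/43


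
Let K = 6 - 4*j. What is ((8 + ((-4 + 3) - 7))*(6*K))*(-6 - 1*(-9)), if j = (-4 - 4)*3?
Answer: 0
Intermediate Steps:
j = -24 (j = -8*3 = -24)
K = 102 (K = 6 - 4*(-24) = 6 + 96 = 102)
((8 + ((-4 + 3) - 7))*(6*K))*(-6 - 1*(-9)) = ((8 + ((-4 + 3) - 7))*(6*102))*(-6 - 1*(-9)) = ((8 + (-1 - 7))*612)*(-6 + 9) = ((8 - 8)*612)*3 = (0*612)*3 = 0*3 = 0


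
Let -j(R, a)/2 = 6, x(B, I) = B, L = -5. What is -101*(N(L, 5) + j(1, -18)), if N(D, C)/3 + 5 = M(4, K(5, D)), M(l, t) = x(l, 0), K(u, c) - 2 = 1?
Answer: 1515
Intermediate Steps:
K(u, c) = 3 (K(u, c) = 2 + 1 = 3)
M(l, t) = l
j(R, a) = -12 (j(R, a) = -2*6 = -12)
N(D, C) = -3 (N(D, C) = -15 + 3*4 = -15 + 12 = -3)
-101*(N(L, 5) + j(1, -18)) = -101*(-3 - 12) = -101*(-15) = 1515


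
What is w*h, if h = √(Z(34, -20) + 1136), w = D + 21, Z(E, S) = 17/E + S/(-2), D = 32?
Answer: 53*√4586/2 ≈ 1794.6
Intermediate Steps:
Z(E, S) = 17/E - S/2 (Z(E, S) = 17/E + S*(-½) = 17/E - S/2)
w = 53 (w = 32 + 21 = 53)
h = √4586/2 (h = √((17/34 - ½*(-20)) + 1136) = √((17*(1/34) + 10) + 1136) = √((½ + 10) + 1136) = √(21/2 + 1136) = √(2293/2) = √4586/2 ≈ 33.860)
w*h = 53*(√4586/2) = 53*√4586/2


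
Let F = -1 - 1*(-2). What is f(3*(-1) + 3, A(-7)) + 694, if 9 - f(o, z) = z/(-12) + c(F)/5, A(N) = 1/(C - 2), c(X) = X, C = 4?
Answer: 84341/120 ≈ 702.84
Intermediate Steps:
F = 1 (F = -1 + 2 = 1)
A(N) = ½ (A(N) = 1/(4 - 2) = 1/2 = ½)
f(o, z) = 44/5 + z/12 (f(o, z) = 9 - (z/(-12) + 1/5) = 9 - (z*(-1/12) + 1*(⅕)) = 9 - (-z/12 + ⅕) = 9 - (⅕ - z/12) = 9 + (-⅕ + z/12) = 44/5 + z/12)
f(3*(-1) + 3, A(-7)) + 694 = (44/5 + (1/12)*(½)) + 694 = (44/5 + 1/24) + 694 = 1061/120 + 694 = 84341/120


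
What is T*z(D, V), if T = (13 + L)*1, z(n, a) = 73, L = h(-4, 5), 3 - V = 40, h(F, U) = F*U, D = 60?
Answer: -511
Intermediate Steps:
V = -37 (V = 3 - 1*40 = 3 - 40 = -37)
L = -20 (L = -4*5 = -20)
T = -7 (T = (13 - 20)*1 = -7*1 = -7)
T*z(D, V) = -7*73 = -511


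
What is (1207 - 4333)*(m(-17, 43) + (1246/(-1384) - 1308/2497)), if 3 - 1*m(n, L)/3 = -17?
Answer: -158198533899/863962 ≈ -1.8311e+5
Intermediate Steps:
m(n, L) = 60 (m(n, L) = 9 - 3*(-17) = 9 + 51 = 60)
(1207 - 4333)*(m(-17, 43) + (1246/(-1384) - 1308/2497)) = (1207 - 4333)*(60 + (1246/(-1384) - 1308/2497)) = -3126*(60 + (1246*(-1/1384) - 1308*1/2497)) = -3126*(60 + (-623/692 - 1308/2497)) = -3126*(60 - 2460767/1727924) = -3126*101214673/1727924 = -158198533899/863962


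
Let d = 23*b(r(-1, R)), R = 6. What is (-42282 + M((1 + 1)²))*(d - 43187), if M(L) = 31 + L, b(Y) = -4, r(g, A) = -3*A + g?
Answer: 1828407913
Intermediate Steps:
r(g, A) = g - 3*A
d = -92 (d = 23*(-4) = -92)
(-42282 + M((1 + 1)²))*(d - 43187) = (-42282 + (31 + (1 + 1)²))*(-92 - 43187) = (-42282 + (31 + 2²))*(-43279) = (-42282 + (31 + 4))*(-43279) = (-42282 + 35)*(-43279) = -42247*(-43279) = 1828407913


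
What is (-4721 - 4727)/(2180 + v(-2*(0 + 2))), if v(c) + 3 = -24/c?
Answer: -9448/2183 ≈ -4.3280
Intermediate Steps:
v(c) = -3 - 24/c
(-4721 - 4727)/(2180 + v(-2*(0 + 2))) = (-4721 - 4727)/(2180 + (-3 - 24*(-1/(2*(0 + 2))))) = -9448/(2180 + (-3 - 24/((-2*2)))) = -9448/(2180 + (-3 - 24/(-4))) = -9448/(2180 + (-3 - 24*(-¼))) = -9448/(2180 + (-3 + 6)) = -9448/(2180 + 3) = -9448/2183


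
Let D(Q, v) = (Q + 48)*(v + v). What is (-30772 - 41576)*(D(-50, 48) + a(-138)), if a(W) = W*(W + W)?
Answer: -2741699808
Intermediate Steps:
a(W) = 2*W² (a(W) = W*(2*W) = 2*W²)
D(Q, v) = 2*v*(48 + Q) (D(Q, v) = (48 + Q)*(2*v) = 2*v*(48 + Q))
(-30772 - 41576)*(D(-50, 48) + a(-138)) = (-30772 - 41576)*(2*48*(48 - 50) + 2*(-138)²) = -72348*(2*48*(-2) + 2*19044) = -72348*(-192 + 38088) = -72348*37896 = -2741699808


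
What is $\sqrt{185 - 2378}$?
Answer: $i \sqrt{2193} \approx 46.829 i$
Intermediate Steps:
$\sqrt{185 - 2378} = \sqrt{-2193} = i \sqrt{2193}$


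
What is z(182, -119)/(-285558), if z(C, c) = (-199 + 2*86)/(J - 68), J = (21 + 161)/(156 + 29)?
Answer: -1665/1180116028 ≈ -1.4109e-6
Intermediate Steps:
J = 182/185 ≈ 0.98378
z(C, c) = 4995/12398 (z(C, c) = (-199 + 2*86)/(182/185 - 68) = (-199 + 172)/(-12398/185) = -27*(-185/12398) = 4995/12398)
z(182, -119)/(-285558) = (4995/12398)/(-285558) = (4995/12398)*(-1/285558) = -1665/1180116028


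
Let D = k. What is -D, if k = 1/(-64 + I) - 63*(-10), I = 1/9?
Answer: -362241/575 ≈ -629.98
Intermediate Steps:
I = 1/9 (I = 1*(1/9) = 1/9 ≈ 0.11111)
k = 362241/575 (k = 1/(-64 + 1/9) - 63*(-10) = 1/(-575/9) + 630 = -9/575 + 630 = 362241/575 ≈ 629.98)
D = 362241/575 ≈ 629.98
-D = -1*362241/575 = -362241/575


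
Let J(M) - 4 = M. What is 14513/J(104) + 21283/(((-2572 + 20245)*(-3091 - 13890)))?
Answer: 1451808219235/10803787668 ≈ 134.38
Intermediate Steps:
J(M) = 4 + M
14513/J(104) + 21283/(((-2572 + 20245)*(-3091 - 13890))) = 14513/(4 + 104) + 21283/(((-2572 + 20245)*(-3091 - 13890))) = 14513/108 + 21283/((17673*(-16981))) = 14513*(1/108) + 21283/(-300105213) = 14513/108 + 21283*(-1/300105213) = 14513/108 - 21283/300105213 = 1451808219235/10803787668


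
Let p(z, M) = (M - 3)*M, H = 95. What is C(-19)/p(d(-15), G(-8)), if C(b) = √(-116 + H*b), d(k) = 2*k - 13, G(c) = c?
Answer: I*√1921/88 ≈ 0.49806*I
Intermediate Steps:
d(k) = -13 + 2*k
C(b) = √(-116 + 95*b)
p(z, M) = M*(-3 + M) (p(z, M) = (-3 + M)*M = M*(-3 + M))
C(-19)/p(d(-15), G(-8)) = √(-116 + 95*(-19))/((-8*(-3 - 8))) = √(-116 - 1805)/((-8*(-11))) = √(-1921)/88 = (I*√1921)*(1/88) = I*√1921/88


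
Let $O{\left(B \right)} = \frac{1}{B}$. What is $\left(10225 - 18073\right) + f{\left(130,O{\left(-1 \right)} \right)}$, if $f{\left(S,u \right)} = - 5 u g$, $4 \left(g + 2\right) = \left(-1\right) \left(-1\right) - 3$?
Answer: $- \frac{15721}{2} \approx -7860.5$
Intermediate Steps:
$g = - \frac{5}{2}$ ($g = -2 + \frac{\left(-1\right) \left(-1\right) - 3}{4} = -2 + \frac{1 - 3}{4} = -2 + \frac{1}{4} \left(-2\right) = -2 - \frac{1}{2} = - \frac{5}{2} \approx -2.5$)
$f{\left(S,u \right)} = \frac{25 u}{2}$ ($f{\left(S,u \right)} = - 5 u \left(- \frac{5}{2}\right) = \frac{25 u}{2}$)
$\left(10225 - 18073\right) + f{\left(130,O{\left(-1 \right)} \right)} = \left(10225 - 18073\right) + \frac{25}{2 \left(-1\right)} = -7848 + \frac{25}{2} \left(-1\right) = -7848 - \frac{25}{2} = - \frac{15721}{2}$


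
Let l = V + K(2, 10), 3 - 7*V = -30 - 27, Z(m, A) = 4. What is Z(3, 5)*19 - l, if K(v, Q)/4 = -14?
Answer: 864/7 ≈ 123.43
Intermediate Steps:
K(v, Q) = -56 (K(v, Q) = 4*(-14) = -56)
V = 60/7 (V = 3/7 - (-30 - 27)/7 = 3/7 - ⅐*(-57) = 3/7 + 57/7 = 60/7 ≈ 8.5714)
l = -332/7 (l = 60/7 - 56 = -332/7 ≈ -47.429)
Z(3, 5)*19 - l = 4*19 - 1*(-332/7) = 76 + 332/7 = 864/7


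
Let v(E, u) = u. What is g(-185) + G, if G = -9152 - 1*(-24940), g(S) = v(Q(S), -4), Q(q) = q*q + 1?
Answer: 15784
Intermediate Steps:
Q(q) = 1 + q² (Q(q) = q² + 1 = 1 + q²)
g(S) = -4
G = 15788 (G = -9152 + 24940 = 15788)
g(-185) + G = -4 + 15788 = 15784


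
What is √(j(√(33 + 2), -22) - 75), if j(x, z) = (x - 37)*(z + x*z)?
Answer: √(-31 + 792*√35) ≈ 68.224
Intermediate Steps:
j(x, z) = (-37 + x)*(z + x*z)
√(j(√(33 + 2), -22) - 75) = √(-22*(-37 + (√(33 + 2))² - 36*√(33 + 2)) - 75) = √(-22*(-37 + (√35)² - 36*√35) - 75) = √(-22*(-37 + 35 - 36*√35) - 75) = √(-22*(-2 - 36*√35) - 75) = √((44 + 792*√35) - 75) = √(-31 + 792*√35)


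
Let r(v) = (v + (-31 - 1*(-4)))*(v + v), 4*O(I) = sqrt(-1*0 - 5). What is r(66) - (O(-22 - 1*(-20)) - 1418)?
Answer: 6566 - I*sqrt(5)/4 ≈ 6566.0 - 0.55902*I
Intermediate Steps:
O(I) = I*sqrt(5)/4 (O(I) = sqrt(-1*0 - 5)/4 = sqrt(0 - 5)/4 = sqrt(-5)/4 = (I*sqrt(5))/4 = I*sqrt(5)/4)
r(v) = 2*v*(-27 + v) (r(v) = (v + (-31 + 4))*(2*v) = (v - 27)*(2*v) = (-27 + v)*(2*v) = 2*v*(-27 + v))
r(66) - (O(-22 - 1*(-20)) - 1418) = 2*66*(-27 + 66) - (I*sqrt(5)/4 - 1418) = 2*66*39 - (-1418 + I*sqrt(5)/4) = 5148 + (1418 - I*sqrt(5)/4) = 6566 - I*sqrt(5)/4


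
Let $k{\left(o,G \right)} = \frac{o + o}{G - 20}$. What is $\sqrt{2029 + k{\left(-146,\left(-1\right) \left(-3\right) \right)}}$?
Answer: $\frac{3 \sqrt{65705}}{17} \approx 45.235$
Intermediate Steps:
$k{\left(o,G \right)} = \frac{2 o}{-20 + G}$
$\sqrt{2029 + k{\left(-146,\left(-1\right) \left(-3\right) \right)}} = \sqrt{2029 + 2 \left(-146\right) \frac{1}{-20 - -3}} = \sqrt{2029 + 2 \left(-146\right) \frac{1}{-20 + 3}} = \sqrt{2029 + 2 \left(-146\right) \frac{1}{-17}} = \sqrt{2029 + 2 \left(-146\right) \left(- \frac{1}{17}\right)} = \sqrt{2029 + \frac{292}{17}} = \sqrt{\frac{34785}{17}} = \frac{3 \sqrt{65705}}{17}$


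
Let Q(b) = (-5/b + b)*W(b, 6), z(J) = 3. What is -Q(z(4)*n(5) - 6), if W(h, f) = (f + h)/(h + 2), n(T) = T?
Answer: -380/33 ≈ -11.515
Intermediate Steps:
W(h, f) = (f + h)/(2 + h)
Q(b) = (6 + b)*(b - 5/b)/(2 + b) (Q(b) = (-5/b + b)*((6 + b)/(2 + b)) = (b - 5/b)*((6 + b)/(2 + b)) = (6 + b)*(b - 5/b)/(2 + b))
-Q(z(4)*n(5) - 6) = -(-5 + (3*5 - 6)**2)*(6 + (3*5 - 6))/((3*5 - 6)*(2 + (3*5 - 6))) = -(-5 + (15 - 6)**2)*(6 + (15 - 6))/((15 - 6)*(2 + (15 - 6))) = -(-5 + 9**2)*(6 + 9)/(9*(2 + 9)) = -(-5 + 81)*15/(9*11) = -76*15/(9*11) = -1*380/33 = -380/33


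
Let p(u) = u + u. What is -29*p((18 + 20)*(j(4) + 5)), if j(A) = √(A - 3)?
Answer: -13224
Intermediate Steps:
j(A) = √(-3 + A)
p(u) = 2*u
-29*p((18 + 20)*(j(4) + 5)) = -58*(18 + 20)*(√(-3 + 4) + 5) = -58*38*(√1 + 5) = -58*38*(1 + 5) = -58*38*6 = -58*228 = -29*456 = -13224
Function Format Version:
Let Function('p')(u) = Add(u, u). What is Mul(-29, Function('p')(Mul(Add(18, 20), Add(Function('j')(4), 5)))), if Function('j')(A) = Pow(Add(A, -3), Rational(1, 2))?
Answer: -13224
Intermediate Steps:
Function('j')(A) = Pow(Add(-3, A), Rational(1, 2))
Function('p')(u) = Mul(2, u)
Mul(-29, Function('p')(Mul(Add(18, 20), Add(Function('j')(4), 5)))) = Mul(-29, Mul(2, Mul(Add(18, 20), Add(Pow(Add(-3, 4), Rational(1, 2)), 5)))) = Mul(-29, Mul(2, Mul(38, Add(Pow(1, Rational(1, 2)), 5)))) = Mul(-29, Mul(2, Mul(38, Add(1, 5)))) = Mul(-29, Mul(2, Mul(38, 6))) = Mul(-29, Mul(2, 228)) = Mul(-29, 456) = -13224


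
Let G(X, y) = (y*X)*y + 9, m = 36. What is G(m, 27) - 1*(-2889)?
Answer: 29142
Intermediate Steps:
G(X, y) = 9 + X*y² (G(X, y) = (X*y)*y + 9 = X*y² + 9 = 9 + X*y²)
G(m, 27) - 1*(-2889) = (9 + 36*27²) - 1*(-2889) = (9 + 36*729) + 2889 = (9 + 26244) + 2889 = 26253 + 2889 = 29142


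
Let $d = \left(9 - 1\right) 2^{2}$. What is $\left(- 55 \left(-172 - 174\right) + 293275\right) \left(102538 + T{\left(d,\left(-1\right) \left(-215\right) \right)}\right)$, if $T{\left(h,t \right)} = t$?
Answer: $32090275665$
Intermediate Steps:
$d = 32$ ($d = \left(9 - 1\right) 4 = 8 \cdot 4 = 32$)
$\left(- 55 \left(-172 - 174\right) + 293275\right) \left(102538 + T{\left(d,\left(-1\right) \left(-215\right) \right)}\right) = \left(- 55 \left(-172 - 174\right) + 293275\right) \left(102538 - -215\right) = \left(\left(-55\right) \left(-346\right) + 293275\right) \left(102538 + 215\right) = \left(19030 + 293275\right) 102753 = 312305 \cdot 102753 = 32090275665$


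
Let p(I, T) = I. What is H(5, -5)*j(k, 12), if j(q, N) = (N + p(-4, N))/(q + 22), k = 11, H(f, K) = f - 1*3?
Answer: 16/33 ≈ 0.48485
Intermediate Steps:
H(f, K) = -3 + f (H(f, K) = f - 3 = -3 + f)
j(q, N) = (-4 + N)/(22 + q) (j(q, N) = (N - 4)/(q + 22) = (-4 + N)/(22 + q))
H(5, -5)*j(k, 12) = (-3 + 5)*((-4 + 12)/(22 + 11)) = 2*(8/33) = 16/33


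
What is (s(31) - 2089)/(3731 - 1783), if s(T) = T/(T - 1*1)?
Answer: -62639/58440 ≈ -1.0719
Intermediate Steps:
s(T) = T/(-1 + T) (s(T) = T/(T - 1) = T/(-1 + T))
(s(31) - 2089)/(3731 - 1783) = (31/(-1 + 31) - 2089)/(3731 - 1783) = (31/30 - 2089)/1948 = (31*(1/30) - 2089)*(1/1948) = (31/30 - 2089)*(1/1948) = -62639/30*1/1948 = -62639/58440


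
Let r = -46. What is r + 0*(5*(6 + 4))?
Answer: -46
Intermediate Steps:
r + 0*(5*(6 + 4)) = -46 + 0*(5*(6 + 4)) = -46 + 0*(5*10) = -46 + 0*50 = -46 + 0 = -46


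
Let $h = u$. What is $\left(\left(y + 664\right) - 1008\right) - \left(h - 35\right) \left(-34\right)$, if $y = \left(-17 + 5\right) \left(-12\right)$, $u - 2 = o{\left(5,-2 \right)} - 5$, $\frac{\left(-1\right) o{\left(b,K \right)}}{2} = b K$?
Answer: $-812$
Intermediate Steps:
$o{\left(b,K \right)} = - 2 K b$ ($o{\left(b,K \right)} = - 2 b K = - 2 K b$)
$u = 17$ ($u = 2 - \left(5 - 20\right) = 2 + \left(20 - 5\right) = 2 + 15 = 17$)
$h = 17$
$y = 144$ ($y = \left(-12\right) \left(-12\right) = 144$)
$\left(\left(y + 664\right) - 1008\right) - \left(h - 35\right) \left(-34\right) = \left(\left(144 + 664\right) - 1008\right) - \left(17 - 35\right) \left(-34\right) = \left(808 - 1008\right) - \left(-18\right) \left(-34\right) = -200 - 612 = -812$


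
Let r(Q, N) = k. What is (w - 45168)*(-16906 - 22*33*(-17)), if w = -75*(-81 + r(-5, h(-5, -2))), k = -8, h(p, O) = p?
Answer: 175682052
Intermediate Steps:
r(Q, N) = -8
w = 6675 (w = -75*(-81 - 8) = -75*(-89) = 6675)
(w - 45168)*(-16906 - 22*33*(-17)) = (6675 - 45168)*(-16906 - 22*33*(-17)) = -38493*(-16906 - 726*(-17)) = -38493*(-16906 + 12342) = -38493*(-4564) = 175682052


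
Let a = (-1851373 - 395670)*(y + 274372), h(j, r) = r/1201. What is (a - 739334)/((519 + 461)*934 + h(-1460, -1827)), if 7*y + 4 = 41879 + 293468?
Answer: -6088127323160859/7695082451 ≈ -7.9117e+5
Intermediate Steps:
y = 335343/7 (y = -4/7 + (41879 + 293468)/7 = -4/7 + (⅐)*335347 = -4/7 + 335347/7 = 335343/7 ≈ 47906.)
h(j, r) = r/1201 (h(j, r) = r*(1/1201) = r/1201)
a = -5069209914721/7 (a = (-1851373 - 395670)*(335343/7 + 274372) = -2247043*2255947/7 = -5069209914721/7 ≈ -7.2417e+11)
(a - 739334)/((519 + 461)*934 + h(-1460, -1827)) = (-5069209914721/7 - 739334)/((519 + 461)*934 + (1/1201)*(-1827)) = -5069215090059/(7*(980*934 - 1827/1201)) = -5069215090059/(7*(915320 - 1827/1201)) = -5069215090059/(7*1099297493/1201) = -5069215090059/7*1201/1099297493 = -6088127323160859/7695082451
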